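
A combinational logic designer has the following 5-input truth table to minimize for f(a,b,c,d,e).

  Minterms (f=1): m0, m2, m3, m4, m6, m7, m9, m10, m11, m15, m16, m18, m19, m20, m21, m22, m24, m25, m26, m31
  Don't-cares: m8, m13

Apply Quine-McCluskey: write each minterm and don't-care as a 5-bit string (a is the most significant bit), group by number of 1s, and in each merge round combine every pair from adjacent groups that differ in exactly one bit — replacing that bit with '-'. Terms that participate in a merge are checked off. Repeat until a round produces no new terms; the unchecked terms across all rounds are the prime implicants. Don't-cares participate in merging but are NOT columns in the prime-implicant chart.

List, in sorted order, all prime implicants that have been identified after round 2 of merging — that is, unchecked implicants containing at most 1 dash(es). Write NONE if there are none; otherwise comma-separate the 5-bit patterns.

size-2^0 implicants → 00000(✓)  00010(✓)  00011(✓)  00100(✓)  00110(✓)  00111(✓)  01000(✓)  01001(✓)  01010(✓)  01011(✓)  01101(✓)  01111(✓)  10000(✓)  10010(✓)  10011(✓)  10100(✓)  10101(✓)  10110(✓)  11000(✓)  11001(✓)  11010(✓)  11111(✓)
size-2^1 implicants → -0000(✓)  -0010(✓)  -0011(✓)  -0100(✓)  -0110(✓)  -1000(✓)  -1001(✓)  -1010(✓)  -1111  0-000(✓)  0-010(✓)  0-011(✓)  0-111(✓)  00-00(✓)  00-10(✓)  00-11(✓)  000-0(✓)  0001-(✓)  001-0(✓)  0011-(✓)  01-01(✓)  01-11(✓)  010-0(✓)  010-1(✓)  0100-(✓)  0101-(✓)  011-1(✓)  1-000(✓)  1-010(✓)  10-00(✓)  10-10(✓)  100-0(✓)  1001-(✓)  101-0(✓)  1010-  110-0(✓)  1100-(✓)
size-2^2 implicants → --000(✓)  --010(✓)  -0-00(✓)  -0-10(✓)  -00-0(✓)  -001-  -01-0(✓)  -10-0(✓)  -100-  0--11  0-0-0(✓)  0-01-  00--0(✓)  00-1-  01--1  010--  1-0-0(✓)  10--0(✓)
size-2^3 implicants → --0-0  -0--0
Unchecked terms (primes): --0-0, -0--0, -001-, -100-, -1111, 0--11, 0-01-, 00-1-, 01--1, 010--, 1010-

-1111, 1010-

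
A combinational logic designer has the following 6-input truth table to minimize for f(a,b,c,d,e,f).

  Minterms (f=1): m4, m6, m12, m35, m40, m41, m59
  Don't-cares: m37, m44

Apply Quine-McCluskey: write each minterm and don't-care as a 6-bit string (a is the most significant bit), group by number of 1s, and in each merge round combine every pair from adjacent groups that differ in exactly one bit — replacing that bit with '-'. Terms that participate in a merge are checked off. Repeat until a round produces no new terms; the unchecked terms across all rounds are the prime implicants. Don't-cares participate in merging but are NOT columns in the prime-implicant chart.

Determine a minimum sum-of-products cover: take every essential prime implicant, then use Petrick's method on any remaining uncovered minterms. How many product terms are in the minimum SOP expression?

5

[col 0] 000100*, 000110*, 001100*, 100011, 100101, 101000*, 101001*, 101100*, 111011
[col 1] -01100, 00-100, 0001-0, 101-00, 10100-
Prime implicants: -01100, 00-100, 0001-0, 100011, 100101, 101-00, 10100-, 111011
PI chart (minterm → PIs covering it):
  4 | 00-100,0001-0
  6 | 0001-0  (sole → essential)
  12 | -01100,00-100
  35 | 100011  (sole → essential)
  40 | 101-00,10100-
  41 | 10100-  (sole → essential)
  59 | 111011  (sole → essential)
Essential prime implicants: 0001-0, 100011, 10100-, 111011
Petrick residual → -01100
Minimum SOP uses 5 PIs: b'cde'f' + a'b'c'df' + ab'c'd'ef + ab'cd'e' + abcd'ef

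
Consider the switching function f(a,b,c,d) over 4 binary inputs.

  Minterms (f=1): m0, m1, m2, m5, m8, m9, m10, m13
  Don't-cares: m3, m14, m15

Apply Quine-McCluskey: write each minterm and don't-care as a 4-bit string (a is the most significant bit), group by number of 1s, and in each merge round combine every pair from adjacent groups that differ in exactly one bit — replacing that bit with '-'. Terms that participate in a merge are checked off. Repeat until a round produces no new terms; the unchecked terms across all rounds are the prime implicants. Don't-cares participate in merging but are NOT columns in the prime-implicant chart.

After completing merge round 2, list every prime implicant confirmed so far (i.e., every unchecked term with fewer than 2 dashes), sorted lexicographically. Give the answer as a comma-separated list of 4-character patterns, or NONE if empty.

1-10, 11-1, 111-

Round 0: 0000✓ 0001✓ 0010✓ 0011✓ 0101✓ 1000✓ 1001✓ 1010✓ 1101✓ 1110✓ 1111✓
Round 1: -000✓ -001✓ -010✓ -101✓ 0-01✓ 00-0✓ 00-1✓ 000-✓ 001-✓ 1-01✓ 1-10 10-0✓ 100-✓ 11-1 111-
Round 2: --01 -0-0 -00- 00--
PIs = {--01, -0-0, -00-, 00--, 1-10, 11-1, 111-}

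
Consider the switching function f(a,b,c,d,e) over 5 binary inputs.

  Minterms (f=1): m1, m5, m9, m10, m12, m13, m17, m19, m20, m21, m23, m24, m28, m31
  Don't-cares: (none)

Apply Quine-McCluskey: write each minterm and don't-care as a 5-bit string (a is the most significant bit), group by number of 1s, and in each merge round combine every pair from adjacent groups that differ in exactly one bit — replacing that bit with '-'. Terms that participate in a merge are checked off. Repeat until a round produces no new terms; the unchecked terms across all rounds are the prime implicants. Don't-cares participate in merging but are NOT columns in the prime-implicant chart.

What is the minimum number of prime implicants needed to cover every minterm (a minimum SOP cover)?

size-2^0 implicants → 00001(✓)  00101(✓)  01001(✓)  01010  01100(✓)  01101(✓)  10001(✓)  10011(✓)  10100(✓)  10101(✓)  10111(✓)  11000(✓)  11100(✓)  11111(✓)
size-2^1 implicants → -0001(✓)  -0101(✓)  -1100  0-001(✓)  0-101(✓)  00-01(✓)  01-01(✓)  0110-  1-100  1-111  10-01(✓)  10-11(✓)  100-1(✓)  101-1(✓)  1010-  11-00
size-2^2 implicants → -0-01  0--01  10--1
Unchecked terms (primes): -0-01, -1100, 0--01, 01010, 0110-, 1-100, 1-111, 10--1, 1010-, 11-00
Minterm coverage:
  m1 ⊆ -0-01,0--01
  m5 ⊆ -0-01,0--01
  m9 ⊆ 0--01 [E]
  m10 ⊆ 01010 [E]
  m12 ⊆ -1100,0110-
  m13 ⊆ 0--01,0110-
  m17 ⊆ -0-01,10--1
  m19 ⊆ 10--1 [E]
  m20 ⊆ 1-100,1010-
  m21 ⊆ -0-01,10--1,1010-
  m23 ⊆ 1-111,10--1
  m24 ⊆ 11-00 [E]
  m28 ⊆ -1100,1-100,11-00
  m31 ⊆ 1-111 [E]
E = {0--01, 01010, 1-111, 10--1, 11-00}
Petrick residual → -1100, 1-100
Cover = bcd'e' + a'd'e + a'bc'de' + acd'e' + acde + ab'e + abd'e'  |cover|=7

7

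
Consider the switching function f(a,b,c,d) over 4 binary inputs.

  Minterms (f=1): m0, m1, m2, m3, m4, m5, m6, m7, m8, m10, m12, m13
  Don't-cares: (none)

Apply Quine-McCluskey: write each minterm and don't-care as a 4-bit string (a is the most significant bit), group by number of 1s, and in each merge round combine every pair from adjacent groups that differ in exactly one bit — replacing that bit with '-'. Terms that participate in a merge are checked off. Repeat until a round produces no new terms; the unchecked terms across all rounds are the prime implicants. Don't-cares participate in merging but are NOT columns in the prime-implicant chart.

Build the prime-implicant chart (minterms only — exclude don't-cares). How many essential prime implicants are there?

3

[col 0] 0000*, 0001*, 0010*, 0011*, 0100*, 0101*, 0110*, 0111*, 1000*, 1010*, 1100*, 1101*
[col 1] -000*, -010*, -100*, -101*, 0-00*, 0-01*, 0-10*, 0-11*, 00-0*, 00-1*, 000-*, 001-*, 01-0*, 01-1*, 010-*, 011-*, 1-00*, 10-0*, 110-*
[col 2] --00, -0-0, -10-, 0--0*, 0--1*, 0-0-*, 0-1-*, 00--*, 01--*
[col 3] 0---
Prime implicants: --00, -0-0, -10-, 0---
PI chart (minterm → PIs covering it):
  0 | --00,-0-0,0---
  1 | 0---  (sole → essential)
  2 | -0-0,0---
  3 | 0---  (sole → essential)
  4 | --00,-10-,0---
  5 | -10-,0---
  6 | 0---  (sole → essential)
  7 | 0---  (sole → essential)
  8 | --00,-0-0
  10 | -0-0  (sole → essential)
  12 | --00,-10-
  13 | -10-  (sole → essential)
Essential prime implicants: -0-0, -10-, 0---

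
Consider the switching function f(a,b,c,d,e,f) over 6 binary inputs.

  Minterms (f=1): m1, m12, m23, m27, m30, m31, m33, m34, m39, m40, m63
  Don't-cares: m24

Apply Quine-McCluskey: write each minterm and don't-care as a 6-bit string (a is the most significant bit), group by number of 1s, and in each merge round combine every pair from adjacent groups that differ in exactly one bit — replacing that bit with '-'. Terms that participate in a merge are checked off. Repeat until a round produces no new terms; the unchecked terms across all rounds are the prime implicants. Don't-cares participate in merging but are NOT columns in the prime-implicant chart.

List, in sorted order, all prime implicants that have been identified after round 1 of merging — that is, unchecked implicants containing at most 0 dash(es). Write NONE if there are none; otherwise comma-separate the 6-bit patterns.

001100, 011000, 100010, 100111, 101000

Round 0: 000001✓ 001100 010111✓ 011000 011011✓ 011110✓ 011111✓ 100001✓ 100010 100111 101000 111111✓
Round 1: -00001 -11111 01-111 011-11 01111-
PIs = {-00001, -11111, 001100, 01-111, 011-11, 011000, 01111-, 100010, 100111, 101000}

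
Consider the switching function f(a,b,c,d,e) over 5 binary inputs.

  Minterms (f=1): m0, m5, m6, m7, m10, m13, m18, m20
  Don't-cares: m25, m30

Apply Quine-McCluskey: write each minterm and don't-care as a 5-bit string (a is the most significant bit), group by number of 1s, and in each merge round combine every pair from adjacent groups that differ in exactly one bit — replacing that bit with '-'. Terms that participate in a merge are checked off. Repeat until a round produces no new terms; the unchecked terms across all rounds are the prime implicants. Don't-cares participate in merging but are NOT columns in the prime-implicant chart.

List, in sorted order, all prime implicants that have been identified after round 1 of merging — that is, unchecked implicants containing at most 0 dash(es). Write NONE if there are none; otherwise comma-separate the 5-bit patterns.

00000, 01010, 10010, 10100, 11001, 11110

[col 0] 00000, 00101*, 00110*, 00111*, 01010, 01101*, 10010, 10100, 11001, 11110
[col 1] 0-101, 001-1, 0011-
Prime implicants: 0-101, 00000, 001-1, 0011-, 01010, 10010, 10100, 11001, 11110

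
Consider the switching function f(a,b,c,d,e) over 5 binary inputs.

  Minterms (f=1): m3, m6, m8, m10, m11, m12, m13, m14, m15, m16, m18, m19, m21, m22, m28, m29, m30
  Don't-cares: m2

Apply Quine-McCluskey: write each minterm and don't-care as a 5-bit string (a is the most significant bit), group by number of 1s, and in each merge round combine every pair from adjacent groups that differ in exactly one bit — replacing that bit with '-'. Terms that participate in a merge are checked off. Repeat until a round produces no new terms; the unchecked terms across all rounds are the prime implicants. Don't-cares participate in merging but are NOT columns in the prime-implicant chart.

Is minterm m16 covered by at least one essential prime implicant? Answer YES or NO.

YES

[col 0] 00010*, 00011*, 00110*, 01000*, 01010*, 01011*, 01100*, 01101*, 01110*, 01111*, 10000*, 10010*, 10011*, 10101*, 10110*, 11100*, 11101*, 11110*
[col 1] -0010*, -0011*, -0110*, -1100*, -1101*, -1110*, 0-010*, 0-011*, 0-110*, 00-10*, 0001-*, 01-00*, 01-10*, 01-11*, 010-0*, 0101-*, 011-0*, 011-1*, 0110-*, 0111-*, 1-101, 1-110*, 10-10*, 100-0, 1001-*, 111-0*, 1110-*
[col 2] --110, -0-10, -001-, -11-0, -110-, 0--10, 0-01-, 01--0, 01-1-, 011--
Prime implicants: --110, -0-10, -001-, -11-0, -110-, 0--10, 0-01-, 01--0, 01-1-, 011--, 1-101, 100-0
PI chart (minterm → PIs covering it):
  3 | -001-,0-01-
  6 | --110,-0-10,0--10
  8 | 01--0  (sole → essential)
  10 | 0--10,0-01-,01--0,01-1-
  11 | 0-01-,01-1-
  12 | -11-0,-110-,01--0,011--
  13 | -110-,011--
  14 | --110,-11-0,0--10,01--0,01-1-,011--
  15 | 01-1-,011--
  16 | 100-0  (sole → essential)
  18 | -0-10,-001-,100-0
  19 | -001-  (sole → essential)
  21 | 1-101  (sole → essential)
  22 | --110,-0-10
  28 | -11-0,-110-
  29 | -110-,1-101
  30 | --110,-11-0
Essential prime implicants: -001-, 01--0, 1-101, 100-0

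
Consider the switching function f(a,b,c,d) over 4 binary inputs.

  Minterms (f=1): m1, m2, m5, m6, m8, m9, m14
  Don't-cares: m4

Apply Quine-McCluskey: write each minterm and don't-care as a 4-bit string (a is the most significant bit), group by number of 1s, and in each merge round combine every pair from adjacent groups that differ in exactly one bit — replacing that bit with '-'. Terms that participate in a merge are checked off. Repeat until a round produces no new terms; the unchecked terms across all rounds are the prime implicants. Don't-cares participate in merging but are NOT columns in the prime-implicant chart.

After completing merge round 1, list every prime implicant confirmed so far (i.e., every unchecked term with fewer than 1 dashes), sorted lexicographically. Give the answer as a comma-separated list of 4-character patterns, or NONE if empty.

NONE

Round 0: 0001✓ 0010✓ 0100✓ 0101✓ 0110✓ 1000✓ 1001✓ 1110✓
Round 1: -001 -110 0-01 0-10 01-0 010- 100-
PIs = {-001, -110, 0-01, 0-10, 01-0, 010-, 100-}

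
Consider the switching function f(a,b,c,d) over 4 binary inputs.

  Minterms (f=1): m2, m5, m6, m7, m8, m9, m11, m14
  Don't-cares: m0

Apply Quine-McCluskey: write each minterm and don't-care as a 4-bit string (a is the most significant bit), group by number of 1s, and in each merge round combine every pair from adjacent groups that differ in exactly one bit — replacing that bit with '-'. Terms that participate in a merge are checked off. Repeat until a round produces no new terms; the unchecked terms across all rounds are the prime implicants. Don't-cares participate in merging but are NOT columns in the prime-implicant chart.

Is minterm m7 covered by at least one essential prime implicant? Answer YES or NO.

Round 0: 0000✓ 0010✓ 0101✓ 0110✓ 0111✓ 1000✓ 1001✓ 1011✓ 1110✓
Round 1: -000 -110 0-10 00-0 01-1 011- 10-1 100-
PIs = {-000, -110, 0-10, 00-0, 01-1, 011-, 10-1, 100-}
Coverage chart:
  m2: 0-10,00-0
  m5: 01-1 ←essential
  m6: -110,0-10,011-
  m7: 01-1,011-
  m8: -000,100-
  m9: 10-1,100-
  m11: 10-1 ←essential
  m14: -110 ←essential
Essential: -110, 01-1, 10-1

YES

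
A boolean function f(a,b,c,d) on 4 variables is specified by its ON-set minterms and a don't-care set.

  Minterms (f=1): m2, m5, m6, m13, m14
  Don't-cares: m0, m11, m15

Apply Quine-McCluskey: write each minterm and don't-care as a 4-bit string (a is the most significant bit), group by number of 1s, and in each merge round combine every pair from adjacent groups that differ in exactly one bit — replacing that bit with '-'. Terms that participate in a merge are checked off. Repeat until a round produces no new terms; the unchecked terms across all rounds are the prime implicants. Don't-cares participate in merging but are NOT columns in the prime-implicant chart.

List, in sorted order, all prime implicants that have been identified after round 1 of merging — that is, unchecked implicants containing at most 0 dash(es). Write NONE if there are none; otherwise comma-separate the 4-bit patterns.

size-2^0 implicants → 0000(✓)  0010(✓)  0101(✓)  0110(✓)  1011(✓)  1101(✓)  1110(✓)  1111(✓)
size-2^1 implicants → -101  -110  0-10  00-0  1-11  11-1  111-
Unchecked terms (primes): -101, -110, 0-10, 00-0, 1-11, 11-1, 111-

NONE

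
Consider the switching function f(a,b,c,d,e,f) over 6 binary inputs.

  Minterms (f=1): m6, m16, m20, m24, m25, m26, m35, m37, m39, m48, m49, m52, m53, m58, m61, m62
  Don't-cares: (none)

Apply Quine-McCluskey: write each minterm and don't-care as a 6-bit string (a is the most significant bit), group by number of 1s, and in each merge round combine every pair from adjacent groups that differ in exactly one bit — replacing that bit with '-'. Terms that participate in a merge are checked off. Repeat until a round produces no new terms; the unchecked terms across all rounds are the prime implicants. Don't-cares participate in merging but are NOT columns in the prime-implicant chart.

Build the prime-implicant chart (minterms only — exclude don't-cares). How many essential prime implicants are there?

7

[col 0] 000110, 010000*, 010100*, 011000*, 011001*, 011010*, 100011*, 100101*, 100111*, 110000*, 110001*, 110100*, 110101*, 111010*, 111101*, 111110*
[col 1] -10000*, -10100*, -11010, 01-000, 010-00*, 0110-0, 01100-, 1-0101, 100-11, 1001-1, 11-101, 110-00*, 110-01*, 11000-*, 11010-*, 111-10
[col 2] -10-00, 110-0-
Prime implicants: -10-00, -11010, 000110, 01-000, 0110-0, 01100-, 1-0101, 100-11, 1001-1, 11-101, 110-0-, 111-10
PI chart (minterm → PIs covering it):
  6 | 000110  (sole → essential)
  16 | -10-00,01-000
  20 | -10-00  (sole → essential)
  24 | 01-000,0110-0,01100-
  25 | 01100-  (sole → essential)
  26 | -11010,0110-0
  35 | 100-11  (sole → essential)
  37 | 1-0101,1001-1
  39 | 100-11,1001-1
  48 | -10-00,110-0-
  49 | 110-0-  (sole → essential)
  52 | -10-00,110-0-
  53 | 1-0101,11-101,110-0-
  58 | -11010,111-10
  61 | 11-101  (sole → essential)
  62 | 111-10  (sole → essential)
Essential prime implicants: -10-00, 000110, 01100-, 100-11, 11-101, 110-0-, 111-10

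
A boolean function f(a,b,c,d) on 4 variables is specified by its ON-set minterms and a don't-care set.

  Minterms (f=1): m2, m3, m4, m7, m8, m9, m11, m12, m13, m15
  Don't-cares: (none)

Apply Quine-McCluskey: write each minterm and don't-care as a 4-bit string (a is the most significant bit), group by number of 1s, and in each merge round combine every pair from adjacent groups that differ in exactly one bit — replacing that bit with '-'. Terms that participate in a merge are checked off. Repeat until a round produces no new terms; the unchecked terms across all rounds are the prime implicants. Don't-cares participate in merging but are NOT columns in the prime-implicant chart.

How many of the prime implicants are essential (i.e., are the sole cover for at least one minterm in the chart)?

4

[col 0] 0010*, 0011*, 0100*, 0111*, 1000*, 1001*, 1011*, 1100*, 1101*, 1111*
[col 1] -011*, -100, -111*, 0-11*, 001-, 1-00*, 1-01*, 1-11*, 10-1*, 100-*, 11-1*, 110-*
[col 2] --11, 1--1, 1-0-
Prime implicants: --11, -100, 001-, 1--1, 1-0-
PI chart (minterm → PIs covering it):
  2 | 001-  (sole → essential)
  3 | --11,001-
  4 | -100  (sole → essential)
  7 | --11  (sole → essential)
  8 | 1-0-  (sole → essential)
  9 | 1--1,1-0-
  11 | --11,1--1
  12 | -100,1-0-
  13 | 1--1,1-0-
  15 | --11,1--1
Essential prime implicants: --11, -100, 001-, 1-0-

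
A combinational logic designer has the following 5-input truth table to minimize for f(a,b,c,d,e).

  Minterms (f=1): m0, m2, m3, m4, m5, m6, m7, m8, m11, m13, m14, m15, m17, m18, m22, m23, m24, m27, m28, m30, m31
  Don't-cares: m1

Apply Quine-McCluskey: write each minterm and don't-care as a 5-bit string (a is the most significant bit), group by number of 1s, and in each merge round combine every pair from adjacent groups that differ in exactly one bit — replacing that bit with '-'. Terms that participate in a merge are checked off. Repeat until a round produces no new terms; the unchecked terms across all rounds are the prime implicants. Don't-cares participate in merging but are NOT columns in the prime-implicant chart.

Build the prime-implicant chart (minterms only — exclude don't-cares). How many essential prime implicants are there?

6

Round 0: 00000✓ 00001✓ 00010✓ 00011✓ 00100✓ 00101✓ 00110✓ 00111✓ 01000✓ 01011✓ 01101✓ 01110✓ 01111✓ 10001✓ 10010✓ 10110✓ 10111✓ 11000✓ 11011✓ 11100✓ 11110✓ 11111✓
Round 1: -0001 -0010✓ -0110✓ -0111✓ -1000 -1011✓ -1110✓ -1111✓ 0-000 0-011✓ 0-101✓ 0-110✓ 0-111✓ 00-00✓ 00-01✓ 00-10✓ 00-11✓ 000-0✓ 000-1✓ 0000-✓ 0001-✓ 001-0✓ 001-1✓ 0010-✓ 0011-✓ 01-11✓ 011-1✓ 0111-✓ 1-110✓ 1-111✓ 10-10✓ 1011-✓ 11-00 11-11✓ 111-0 1111-✓
Round 2: --110✓ --111✓ -0-10 -011-✓ -1-11 -111-✓ 0--11 0-1-1 0-11-✓ 00--0✓ 00--1✓ 00-0-✓ 00-1-✓ 000--✓ 001--✓ 1-11-✓
Round 3: --11- 00---
PIs = {--11-, -0-10, -0001, -1-11, -1000, 0--11, 0-000, 0-1-1, 00---, 11-00, 111-0}
Coverage chart:
  m0: 0-000,00---
  m2: -0-10,00---
  m3: 0--11,00---
  m4: 00--- ←essential
  m5: 0-1-1,00---
  m6: --11-,-0-10,00---
  m7: --11-,0--11,0-1-1,00---
  m8: -1000,0-000
  m11: -1-11,0--11
  m13: 0-1-1 ←essential
  m14: --11- ←essential
  m15: --11-,-1-11,0--11,0-1-1
  m17: -0001 ←essential
  m18: -0-10 ←essential
  m22: --11-,-0-10
  m23: --11- ←essential
  m24: -1000,11-00
  m27: -1-11 ←essential
  m28: 11-00,111-0
  m30: --11-,111-0
  m31: --11-,-1-11
Essential: --11-, -0-10, -0001, -1-11, 0-1-1, 00---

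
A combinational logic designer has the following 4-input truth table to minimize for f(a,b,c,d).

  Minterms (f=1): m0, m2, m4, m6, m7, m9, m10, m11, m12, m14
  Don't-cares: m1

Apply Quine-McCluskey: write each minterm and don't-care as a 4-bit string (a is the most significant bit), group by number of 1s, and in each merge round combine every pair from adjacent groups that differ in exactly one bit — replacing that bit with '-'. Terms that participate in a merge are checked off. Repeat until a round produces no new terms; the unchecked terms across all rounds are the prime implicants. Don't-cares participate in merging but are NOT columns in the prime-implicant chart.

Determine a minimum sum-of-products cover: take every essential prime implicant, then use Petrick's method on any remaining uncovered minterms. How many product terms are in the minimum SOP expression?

[col 0] 0000*, 0001*, 0010*, 0100*, 0110*, 0111*, 1001*, 1010*, 1011*, 1100*, 1110*
[col 1] -001, -010*, -100*, -110*, 0-00*, 0-10*, 00-0*, 000-, 01-0*, 011-, 1-10*, 10-1, 101-, 11-0*
[col 2] --10, -1-0, 0--0
Prime implicants: --10, -001, -1-0, 0--0, 000-, 011-, 10-1, 101-
PI chart (minterm → PIs covering it):
  0 | 0--0,000-
  2 | --10,0--0
  4 | -1-0,0--0
  6 | --10,-1-0,0--0,011-
  7 | 011-  (sole → essential)
  9 | -001,10-1
  10 | --10,101-
  11 | 10-1,101-
  12 | -1-0  (sole → essential)
  14 | --10,-1-0
Essential prime implicants: -1-0, 011-
Petrick residual → --10, 0--0, 10-1
Minimum SOP uses 5 PIs: cd' + bd' + a'd' + a'bc + ab'd

5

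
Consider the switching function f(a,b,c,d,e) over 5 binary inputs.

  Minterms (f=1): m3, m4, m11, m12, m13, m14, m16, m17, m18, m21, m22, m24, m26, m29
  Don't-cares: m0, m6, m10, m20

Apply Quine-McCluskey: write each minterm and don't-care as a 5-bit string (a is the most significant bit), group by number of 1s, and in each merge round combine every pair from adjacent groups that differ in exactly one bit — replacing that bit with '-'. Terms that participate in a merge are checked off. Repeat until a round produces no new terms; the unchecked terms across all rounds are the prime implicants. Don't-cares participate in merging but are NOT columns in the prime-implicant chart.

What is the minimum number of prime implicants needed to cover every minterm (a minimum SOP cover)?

[col 0] 00000*, 00011*, 00100*, 00110*, 01010*, 01011*, 01100*, 01101*, 01110*, 10000*, 10001*, 10010*, 10100*, 10101*, 10110*, 11000*, 11010*, 11101*
[col 1] -0000*, -0100*, -0110*, -1010, -1101, 0-011, 0-100*, 0-110*, 00-00*, 001-0*, 01-10, 0101-, 011-0*, 0110-, 1-000*, 1-010*, 1-101, 10-00*, 10-01*, 10-10*, 100-0*, 1000-*, 101-0*, 1010-*, 110-0*
[col 2] -0-00, -01-0, 0-1-0, 1-0-0, 10--0, 10-0-
Prime implicants: -0-00, -01-0, -1010, -1101, 0-011, 0-1-0, 01-10, 0101-, 0110-, 1-0-0, 1-101, 10--0, 10-0-
PI chart (minterm → PIs covering it):
  3 | 0-011  (sole → essential)
  4 | -0-00,-01-0,0-1-0
  11 | 0-011,0101-
  12 | 0-1-0,0110-
  13 | -1101,0110-
  14 | 0-1-0,01-10
  16 | -0-00,1-0-0,10--0,10-0-
  17 | 10-0-  (sole → essential)
  18 | 1-0-0,10--0
  21 | 1-101,10-0-
  22 | -01-0,10--0
  24 | 1-0-0  (sole → essential)
  26 | -1010,1-0-0
  29 | -1101,1-101
Essential prime implicants: 0-011, 1-0-0, 10-0-
Petrick residual → -01-0, -1101, 0-1-0
Minimum SOP uses 6 PIs: b'ce' + bcd'e + a'c'de + a'ce' + ac'e' + ab'd'

6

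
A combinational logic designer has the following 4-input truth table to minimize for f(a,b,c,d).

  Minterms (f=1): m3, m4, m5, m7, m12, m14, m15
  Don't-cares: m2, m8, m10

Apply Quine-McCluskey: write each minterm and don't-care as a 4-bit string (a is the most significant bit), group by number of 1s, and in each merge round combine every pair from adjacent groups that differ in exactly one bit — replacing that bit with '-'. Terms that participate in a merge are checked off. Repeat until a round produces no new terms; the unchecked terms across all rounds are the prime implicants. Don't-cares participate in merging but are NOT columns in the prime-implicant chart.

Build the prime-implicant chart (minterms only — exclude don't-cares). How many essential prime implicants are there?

Round 0: 0010✓ 0011✓ 0100✓ 0101✓ 0111✓ 1000✓ 1010✓ 1100✓ 1110✓ 1111✓
Round 1: -010 -100 -111 0-11 001- 01-1 010- 1-00✓ 1-10✓ 10-0✓ 11-0✓ 111-
Round 2: 1--0
PIs = {-010, -100, -111, 0-11, 001-, 01-1, 010-, 1--0, 111-}
Coverage chart:
  m3: 0-11,001-
  m4: -100,010-
  m5: 01-1,010-
  m7: -111,0-11,01-1
  m12: -100,1--0
  m14: 1--0,111-
  m15: -111,111-
(no essential prime implicants)

0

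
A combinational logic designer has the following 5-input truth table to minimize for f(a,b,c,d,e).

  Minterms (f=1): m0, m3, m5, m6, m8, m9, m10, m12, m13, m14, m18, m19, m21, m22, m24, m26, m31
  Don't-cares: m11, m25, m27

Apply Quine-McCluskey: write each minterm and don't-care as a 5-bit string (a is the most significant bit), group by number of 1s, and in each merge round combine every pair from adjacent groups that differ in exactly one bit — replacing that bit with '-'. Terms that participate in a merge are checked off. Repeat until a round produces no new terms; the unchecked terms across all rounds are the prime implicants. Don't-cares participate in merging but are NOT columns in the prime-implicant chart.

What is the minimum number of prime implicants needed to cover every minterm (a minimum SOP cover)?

8

size-2^0 implicants → 00000(✓)  00011(✓)  00101(✓)  00110(✓)  01000(✓)  01001(✓)  01010(✓)  01011(✓)  01100(✓)  01101(✓)  01110(✓)  10010(✓)  10011(✓)  10101(✓)  10110(✓)  11000(✓)  11001(✓)  11010(✓)  11011(✓)  11111(✓)
size-2^1 implicants → -0011(✓)  -0101  -0110  -1000(✓)  -1001(✓)  -1010(✓)  -1011(✓)  0-000  0-011(✓)  0-101  0-110  01-00(✓)  01-01(✓)  01-10(✓)  010-0(✓)  010-1(✓)  0100-(✓)  0101-(✓)  011-0(✓)  0110-(✓)  1-010(✓)  1-011(✓)  10-10  1001-(✓)  11-11  110-0(✓)  110-1(✓)  1100-(✓)  1101-(✓)
size-2^2 implicants → --011  -10-0(✓)  -10-1(✓)  -100-(✓)  -101-(✓)  01--0  01-0-  010--(✓)  1-01-  110--(✓)
size-2^3 implicants → -10--
Unchecked terms (primes): --011, -0101, -0110, -10--, 0-000, 0-101, 0-110, 01--0, 01-0-, 1-01-, 10-10, 11-11
Minterm coverage:
  m0 ⊆ 0-000 [E]
  m3 ⊆ --011 [E]
  m5 ⊆ -0101,0-101
  m6 ⊆ -0110,0-110
  m8 ⊆ -10--,0-000,01--0,01-0-
  m9 ⊆ -10--,01-0-
  m10 ⊆ -10--,01--0
  m12 ⊆ 01--0,01-0-
  m13 ⊆ 0-101,01-0-
  m14 ⊆ 0-110,01--0
  m18 ⊆ 1-01-,10-10
  m19 ⊆ --011,1-01-
  m21 ⊆ -0101 [E]
  m22 ⊆ -0110,10-10
  m24 ⊆ -10-- [E]
  m26 ⊆ -10--,1-01-
  m31 ⊆ 11-11 [E]
E = {--011, -0101, -10--, 0-000, 11-11}
Petrick residual → 0-110, 01-0-, 10-10
Cover = c'de + b'cd'e + bc' + a'c'd'e' + a'cde' + a'bd' + ab'de' + abde  |cover|=8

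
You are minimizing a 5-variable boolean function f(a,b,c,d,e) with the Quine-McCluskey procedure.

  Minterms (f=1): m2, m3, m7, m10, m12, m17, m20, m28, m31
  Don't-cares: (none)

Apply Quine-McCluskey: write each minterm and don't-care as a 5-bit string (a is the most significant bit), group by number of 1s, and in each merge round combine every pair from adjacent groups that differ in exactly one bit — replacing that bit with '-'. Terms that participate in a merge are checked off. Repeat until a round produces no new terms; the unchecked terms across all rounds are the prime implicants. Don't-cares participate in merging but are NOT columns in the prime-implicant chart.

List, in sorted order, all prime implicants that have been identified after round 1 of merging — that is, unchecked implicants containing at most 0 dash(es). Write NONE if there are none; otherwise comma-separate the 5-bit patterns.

10001, 11111

Round 0: 00010✓ 00011✓ 00111✓ 01010✓ 01100✓ 10001 10100✓ 11100✓ 11111
Round 1: -1100 0-010 00-11 0001- 1-100
PIs = {-1100, 0-010, 00-11, 0001-, 1-100, 10001, 11111}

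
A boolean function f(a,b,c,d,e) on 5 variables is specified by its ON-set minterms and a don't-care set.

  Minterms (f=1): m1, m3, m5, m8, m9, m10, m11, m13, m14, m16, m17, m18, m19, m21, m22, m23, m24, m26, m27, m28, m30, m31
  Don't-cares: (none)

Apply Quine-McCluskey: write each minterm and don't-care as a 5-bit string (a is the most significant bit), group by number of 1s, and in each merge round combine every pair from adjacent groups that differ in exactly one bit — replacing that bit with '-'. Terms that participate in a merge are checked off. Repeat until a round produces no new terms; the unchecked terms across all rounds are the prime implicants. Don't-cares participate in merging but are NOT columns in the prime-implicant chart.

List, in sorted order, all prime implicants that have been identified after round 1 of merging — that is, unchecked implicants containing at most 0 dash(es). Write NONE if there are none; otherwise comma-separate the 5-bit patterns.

[col 0] 00001*, 00011*, 00101*, 01000*, 01001*, 01010*, 01011*, 01101*, 01110*, 10000*, 10001*, 10010*, 10011*, 10101*, 10110*, 10111*, 11000*, 11010*, 11011*, 11100*, 11110*, 11111*
[col 1] -0001*, -0011*, -0101*, -1000*, -1010*, -1011*, -1110*, 0-001*, 0-011*, 0-101*, 00-01*, 000-1*, 01-01*, 01-10*, 010-0*, 010-1*, 0100-*, 0101-*, 1-000*, 1-010*, 1-011*, 1-110*, 1-111*, 10-01*, 10-10*, 10-11*, 100-0*, 100-1*, 1000-*, 1001-*, 101-1*, 1011-*, 11-00*, 11-10*, 11-11*, 110-0*, 1101-*, 111-0*, 1111-*
[col 2] --011, -0-01, -00-1, -1-10, -10-0, -101-, 0--01, 0-0-1, 010--, 1--10*, 1--11*, 1-0-0, 1-01-*, 1-11-*, 10--1, 10-1-*, 100--, 11--0, 11-1-*
[col 3] 1--1-
Prime implicants: --011, -0-01, -00-1, -1-10, -10-0, -101-, 0--01, 0-0-1, 010--, 1--1-, 1-0-0, 10--1, 100--, 11--0

NONE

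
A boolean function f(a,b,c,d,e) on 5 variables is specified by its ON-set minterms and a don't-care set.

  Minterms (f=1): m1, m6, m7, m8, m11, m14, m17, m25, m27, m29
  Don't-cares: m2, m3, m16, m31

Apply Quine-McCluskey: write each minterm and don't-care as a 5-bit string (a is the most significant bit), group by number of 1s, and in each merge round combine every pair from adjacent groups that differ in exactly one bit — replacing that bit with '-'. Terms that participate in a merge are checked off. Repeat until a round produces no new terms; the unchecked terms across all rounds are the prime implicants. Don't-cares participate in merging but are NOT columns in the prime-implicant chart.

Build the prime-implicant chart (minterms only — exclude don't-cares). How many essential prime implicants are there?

Round 0: 00001✓ 00010✓ 00011✓ 00110✓ 00111✓ 01000 01011✓ 01110✓ 10000✓ 10001✓ 11001✓ 11011✓ 11101✓ 11111✓
Round 1: -0001 -1011 0-011 0-110 00-10✓ 00-11✓ 000-1 0001-✓ 0011-✓ 1-001 1000- 11-01✓ 11-11✓ 110-1✓ 111-1✓
Round 2: 00-1- 11--1
PIs = {-0001, -1011, 0-011, 0-110, 00-1-, 000-1, 01000, 1-001, 1000-, 11--1}
Coverage chart:
  m1: -0001,000-1
  m6: 0-110,00-1-
  m7: 00-1- ←essential
  m8: 01000 ←essential
  m11: -1011,0-011
  m14: 0-110 ←essential
  m17: -0001,1-001,1000-
  m25: 1-001,11--1
  m27: -1011,11--1
  m29: 11--1 ←essential
Essential: 0-110, 00-1-, 01000, 11--1

4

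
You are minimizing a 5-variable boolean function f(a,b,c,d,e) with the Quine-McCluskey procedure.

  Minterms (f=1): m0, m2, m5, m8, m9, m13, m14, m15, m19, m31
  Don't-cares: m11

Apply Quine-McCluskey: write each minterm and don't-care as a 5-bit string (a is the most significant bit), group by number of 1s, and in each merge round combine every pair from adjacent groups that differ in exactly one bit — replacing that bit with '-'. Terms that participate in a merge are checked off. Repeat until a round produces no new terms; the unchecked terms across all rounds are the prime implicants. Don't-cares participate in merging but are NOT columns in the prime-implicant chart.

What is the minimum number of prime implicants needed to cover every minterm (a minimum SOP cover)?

size-2^0 implicants → 00000(✓)  00010(✓)  00101(✓)  01000(✓)  01001(✓)  01011(✓)  01101(✓)  01110(✓)  01111(✓)  10011  11111(✓)
size-2^1 implicants → -1111  0-000  0-101  000-0  01-01(✓)  01-11(✓)  010-1(✓)  0100-  011-1(✓)  0111-
size-2^2 implicants → 01--1
Unchecked terms (primes): -1111, 0-000, 0-101, 000-0, 01--1, 0100-, 0111-, 10011
Minterm coverage:
  m0 ⊆ 0-000,000-0
  m2 ⊆ 000-0 [E]
  m5 ⊆ 0-101 [E]
  m8 ⊆ 0-000,0100-
  m9 ⊆ 01--1,0100-
  m13 ⊆ 0-101,01--1
  m14 ⊆ 0111- [E]
  m15 ⊆ -1111,01--1,0111-
  m19 ⊆ 10011 [E]
  m31 ⊆ -1111 [E]
E = {-1111, 0-101, 000-0, 0111-, 10011}
Petrick residual → 0100-
Cover = bcde + a'cd'e + a'b'c'e' + a'bc'd' + a'bcd + ab'c'de  |cover|=6

6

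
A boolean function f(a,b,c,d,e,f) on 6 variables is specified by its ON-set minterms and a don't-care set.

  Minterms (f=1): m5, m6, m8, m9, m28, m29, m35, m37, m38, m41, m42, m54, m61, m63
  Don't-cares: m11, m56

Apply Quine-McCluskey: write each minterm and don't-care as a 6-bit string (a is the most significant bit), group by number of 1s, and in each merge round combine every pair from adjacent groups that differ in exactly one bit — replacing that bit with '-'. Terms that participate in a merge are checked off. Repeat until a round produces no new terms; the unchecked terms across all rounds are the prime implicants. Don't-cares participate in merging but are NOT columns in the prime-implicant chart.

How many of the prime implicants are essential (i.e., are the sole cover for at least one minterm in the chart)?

9

Round 0: 000101✓ 000110✓ 001000✓ 001001✓ 001011✓ 011100✓ 011101✓ 100011 100101✓ 100110✓ 101001✓ 101010 110110✓ 111000 111101✓ 111111✓
Round 1: -00101 -00110 -01001 -11101 0010-1 00100- 01110- 1-0110 1111-1
PIs = {-00101, -00110, -01001, -11101, 0010-1, 00100-, 01110-, 1-0110, 100011, 101010, 111000, 1111-1}
Coverage chart:
  m5: -00101 ←essential
  m6: -00110 ←essential
  m8: 00100- ←essential
  m9: -01001,0010-1,00100-
  m28: 01110- ←essential
  m29: -11101,01110-
  m35: 100011 ←essential
  m37: -00101 ←essential
  m38: -00110,1-0110
  m41: -01001 ←essential
  m42: 101010 ←essential
  m54: 1-0110 ←essential
  m61: -11101,1111-1
  m63: 1111-1 ←essential
Essential: -00101, -00110, -01001, 00100-, 01110-, 1-0110, 100011, 101010, 1111-1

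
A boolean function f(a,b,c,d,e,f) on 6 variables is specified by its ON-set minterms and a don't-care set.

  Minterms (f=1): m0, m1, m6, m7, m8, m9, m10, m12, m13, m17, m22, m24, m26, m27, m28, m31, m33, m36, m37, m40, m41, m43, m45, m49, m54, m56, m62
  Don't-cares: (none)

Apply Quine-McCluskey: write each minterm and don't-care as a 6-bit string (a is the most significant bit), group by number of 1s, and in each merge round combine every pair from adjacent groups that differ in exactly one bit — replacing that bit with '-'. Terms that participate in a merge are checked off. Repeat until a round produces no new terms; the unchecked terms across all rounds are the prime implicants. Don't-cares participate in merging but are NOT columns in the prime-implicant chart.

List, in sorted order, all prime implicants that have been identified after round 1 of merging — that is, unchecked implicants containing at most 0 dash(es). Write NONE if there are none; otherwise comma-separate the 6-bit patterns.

NONE

Round 0: 000000✓ 000001✓ 000110✓ 000111✓ 001000✓ 001001✓ 001010✓ 001100✓ 001101✓ 010001✓ 010110✓ 011000✓ 011010✓ 011011✓ 011100✓ 011111✓ 100001✓ 100100✓ 100101✓ 101000✓ 101001✓ 101011✓ 101101✓ 110001✓ 110110✓ 111000✓ 111110✓
Round 1: -00001✓ -01000✓ -01001✓ -01101✓ -10001✓ -10110 -11000✓ 0-0001✓ 0-0110 0-1000✓ 0-1010✓ 0-1100✓ 00-000✓ 00-001✓ 00000-✓ 00011- 001-00✓ 001-01✓ 0010-0✓ 00100-✓ 00110-✓ 011-00✓ 011-11 0110-0✓ 01101- 1-0001✓ 1-1000✓ 10-001✓ 10-101✓ 100-01✓ 10010- 101-01✓ 1010-1 10100-✓ 11-110
Round 2: --0001 --1000 -0-001 -01-01 -0100- 0-1-00 0-10-0 00-00- 001-0- 10--01
PIs = {--0001, --1000, -0-001, -01-01, -0100-, -10110, 0-0110, 0-1-00, 0-10-0, 00-00-, 00011-, 001-0-, 011-11, 01101-, 10--01, 10010-, 1010-1, 11-110}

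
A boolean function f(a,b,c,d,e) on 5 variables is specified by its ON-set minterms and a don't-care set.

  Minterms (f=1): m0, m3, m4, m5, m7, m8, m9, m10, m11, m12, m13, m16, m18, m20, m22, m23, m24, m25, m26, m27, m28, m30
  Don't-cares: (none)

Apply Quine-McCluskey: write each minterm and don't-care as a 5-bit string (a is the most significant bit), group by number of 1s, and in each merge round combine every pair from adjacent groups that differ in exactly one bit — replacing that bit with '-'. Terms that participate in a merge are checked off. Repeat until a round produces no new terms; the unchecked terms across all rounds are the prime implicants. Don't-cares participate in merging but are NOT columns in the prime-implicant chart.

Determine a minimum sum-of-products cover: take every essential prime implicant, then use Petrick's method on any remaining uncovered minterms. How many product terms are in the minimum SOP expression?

size-2^0 implicants → 00000(✓)  00011(✓)  00100(✓)  00101(✓)  00111(✓)  01000(✓)  01001(✓)  01010(✓)  01011(✓)  01100(✓)  01101(✓)  10000(✓)  10010(✓)  10100(✓)  10110(✓)  10111(✓)  11000(✓)  11001(✓)  11010(✓)  11011(✓)  11100(✓)  11110(✓)
size-2^1 implicants → -0000(✓)  -0100(✓)  -0111  -1000(✓)  -1001(✓)  -1010(✓)  -1011(✓)  -1100(✓)  0-000(✓)  0-011  0-100(✓)  0-101(✓)  00-00(✓)  00-11  001-1  0010-(✓)  01-00(✓)  01-01(✓)  010-0(✓)  010-1(✓)  0100-(✓)  0101-(✓)  0110-(✓)  1-000(✓)  1-010(✓)  1-100(✓)  1-110(✓)  10-00(✓)  10-10(✓)  100-0(✓)  101-0(✓)  1011-  11-00(✓)  11-10(✓)  110-0(✓)  110-1(✓)  1100-(✓)  1101-(✓)  111-0(✓)
size-2^2 implicants → --000(✓)  --100(✓)  -0-00(✓)  -1-00(✓)  -10-0(✓)  -10-1(✓)  -100-(✓)  -101-(✓)  0--00(✓)  0-10-  01-0-  010--(✓)  1--00(✓)  1--10(✓)  1-0-0(✓)  1-1-0(✓)  10--0(✓)  11--0(✓)  110--(✓)
size-2^3 implicants → ---00  -10--  1---0
Unchecked terms (primes): ---00, -0111, -10--, 0-011, 0-10-, 00-11, 001-1, 01-0-, 1---0, 1011-
Minterm coverage:
  m0 ⊆ ---00 [E]
  m3 ⊆ 0-011,00-11
  m4 ⊆ ---00,0-10-
  m5 ⊆ 0-10-,001-1
  m7 ⊆ -0111,00-11,001-1
  m8 ⊆ ---00,-10--,01-0-
  m9 ⊆ -10--,01-0-
  m10 ⊆ -10-- [E]
  m11 ⊆ -10--,0-011
  m12 ⊆ ---00,0-10-,01-0-
  m13 ⊆ 0-10-,01-0-
  m16 ⊆ ---00,1---0
  m18 ⊆ 1---0 [E]
  m20 ⊆ ---00,1---0
  m22 ⊆ 1---0,1011-
  m23 ⊆ -0111,1011-
  m24 ⊆ ---00,-10--,1---0
  m25 ⊆ -10-- [E]
  m26 ⊆ -10--,1---0
  m27 ⊆ -10-- [E]
  m28 ⊆ ---00,1---0
  m30 ⊆ 1---0 [E]
E = {---00, -10--, 1---0}
Petrick residual → -0111, 0-011, 0-10-
Cover = d'e' + b'cde + bc' + a'c'de + a'cd' + ae'  |cover|=6

6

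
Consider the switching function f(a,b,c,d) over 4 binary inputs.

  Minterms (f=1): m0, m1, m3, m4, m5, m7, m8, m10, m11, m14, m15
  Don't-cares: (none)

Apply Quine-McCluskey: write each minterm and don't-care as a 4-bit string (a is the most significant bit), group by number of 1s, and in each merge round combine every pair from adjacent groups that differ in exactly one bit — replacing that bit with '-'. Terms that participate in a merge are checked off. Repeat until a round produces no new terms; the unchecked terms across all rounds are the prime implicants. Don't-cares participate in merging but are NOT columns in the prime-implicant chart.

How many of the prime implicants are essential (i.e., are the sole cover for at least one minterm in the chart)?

2

[col 0] 0000*, 0001*, 0011*, 0100*, 0101*, 0111*, 1000*, 1010*, 1011*, 1110*, 1111*
[col 1] -000, -011*, -111*, 0-00*, 0-01*, 0-11*, 00-1*, 000-*, 01-1*, 010-*, 1-10*, 1-11*, 10-0, 101-*, 111-*
[col 2] --11, 0--1, 0-0-, 1-1-
Prime implicants: --11, -000, 0--1, 0-0-, 1-1-, 10-0
PI chart (minterm → PIs covering it):
  0 | -000,0-0-
  1 | 0--1,0-0-
  3 | --11,0--1
  4 | 0-0-  (sole → essential)
  5 | 0--1,0-0-
  7 | --11,0--1
  8 | -000,10-0
  10 | 1-1-,10-0
  11 | --11,1-1-
  14 | 1-1-  (sole → essential)
  15 | --11,1-1-
Essential prime implicants: 0-0-, 1-1-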